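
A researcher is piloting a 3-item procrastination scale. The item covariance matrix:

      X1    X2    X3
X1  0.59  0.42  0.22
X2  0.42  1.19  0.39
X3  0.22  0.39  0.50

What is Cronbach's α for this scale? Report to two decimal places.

α = 0.71

ΣVar(i) = 0.59 + 1.19 + 0.50 = 2.28
Σ_{i<j} σ_ij = 1.03
σ²_T = 2.28 + 2 × 1.03 = 4.34
α = (k/(k−1))·(1 − ΣVar(i)/σ²_T) = (3/2)·(1 − 2.28/4.34) = 0.71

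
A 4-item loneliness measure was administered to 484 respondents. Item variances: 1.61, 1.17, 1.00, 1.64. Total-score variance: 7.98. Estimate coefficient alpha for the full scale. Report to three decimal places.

coefficient alpha = 0.428

ΣVar(i) = 1.61 + 1.17 + 1.00 + 1.64 = 5.42
α = (k/(k−1))·(1 − ΣVar(i)/total variance) = (4/3)·(1 − 5.42/7.98) = 0.428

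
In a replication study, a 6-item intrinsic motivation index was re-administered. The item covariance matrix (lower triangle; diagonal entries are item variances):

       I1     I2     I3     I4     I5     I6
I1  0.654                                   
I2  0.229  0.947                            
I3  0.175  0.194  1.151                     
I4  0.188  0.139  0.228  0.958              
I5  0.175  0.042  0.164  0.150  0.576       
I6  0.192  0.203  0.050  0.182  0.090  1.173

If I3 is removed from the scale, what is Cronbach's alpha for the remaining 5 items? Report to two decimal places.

α = 0.53

Remaining items: I1, I2, I4, I5, I6 (k = 5).
Σσ²ᵢ = 0.654 + 0.947 + 0.958 + 0.576 + 1.173 = 4.308
total variance = 4.308 + 2 × 1.590 = 7.488
α (item deleted) = (5/4)·(1 − 4.308/7.488) = 0.53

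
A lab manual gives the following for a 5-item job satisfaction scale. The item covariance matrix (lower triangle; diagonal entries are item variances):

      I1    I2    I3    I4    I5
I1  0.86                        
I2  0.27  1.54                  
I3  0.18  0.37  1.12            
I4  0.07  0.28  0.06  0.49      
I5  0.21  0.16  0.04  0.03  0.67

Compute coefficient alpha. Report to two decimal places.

Σσ²ᵢ = 0.86 + 1.54 + 1.12 + 0.49 + 0.67 = 4.68
Sum of the distinct covariances = 1.67
Var(T) = 4.68 + 2 × 1.67 = 8.02
α = (k/(k−1))·(1 − Σσ²ᵢ/Var(T)) = (5/4)·(1 − 4.68/8.02) = 0.52

coefficient alpha = 0.52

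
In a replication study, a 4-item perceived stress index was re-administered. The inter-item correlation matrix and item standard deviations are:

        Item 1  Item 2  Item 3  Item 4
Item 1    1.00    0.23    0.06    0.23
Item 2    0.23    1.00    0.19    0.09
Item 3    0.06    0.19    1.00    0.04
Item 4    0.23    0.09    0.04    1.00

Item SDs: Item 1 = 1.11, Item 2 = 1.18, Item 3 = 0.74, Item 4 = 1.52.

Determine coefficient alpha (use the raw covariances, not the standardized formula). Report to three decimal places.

α = 0.385

Σσ²ᵢ = 1.11² + 1.18² + 0.74² + 1.52² = 5.4825
Covariances σ_ij = r_ij · s_i · s_j:
  σ(Item 1,Item 2) = 0.23 × 1.11 × 1.18 = 0.3013
  σ(Item 1,Item 3) = 0.06 × 1.11 × 0.74 = 0.0493
  σ(Item 1,Item 4) = 0.23 × 1.11 × 1.52 = 0.3881
  σ(Item 2,Item 3) = 0.19 × 1.18 × 0.74 = 0.1659
  σ(Item 2,Item 4) = 0.09 × 1.18 × 1.52 = 0.1614
  σ(Item 3,Item 4) = 0.04 × 0.74 × 1.52 = 0.0450
σ²_T = Σσ²ᵢ + 2·Σσ_ij = 5.4825 + 2 × 1.1110 = 7.7045
α = (4/3)·(1 − 5.4825/7.7045) = 0.385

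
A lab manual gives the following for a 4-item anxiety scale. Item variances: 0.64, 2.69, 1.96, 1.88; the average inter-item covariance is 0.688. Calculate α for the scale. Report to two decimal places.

α = 0.71

Σσ²ᵢ = 0.64 + 2.69 + 1.96 + 1.88 = 7.17
Sum of the 6 distinct covariances = 6 × 0.688 = 4.128
Var(T) = Σσ²ᵢ + 2·Σcov = 7.17 + 2 × 4.128 = 15.426
α = (4/3)·(1 − 7.17/15.426) = 0.71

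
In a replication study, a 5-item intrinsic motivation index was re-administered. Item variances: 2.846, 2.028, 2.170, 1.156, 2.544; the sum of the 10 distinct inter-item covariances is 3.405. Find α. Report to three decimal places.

Σσᵢ² = 2.846 + 2.028 + 2.170 + 1.156 + 2.544 = 10.744
Sum of distinct covariances = 3.405
total variance = Σσᵢ² + 2·Σcov = 10.744 + 2 × 3.405 = 17.554
α = (5/4)·(1 − 10.744/17.554) = 0.485

α = 0.485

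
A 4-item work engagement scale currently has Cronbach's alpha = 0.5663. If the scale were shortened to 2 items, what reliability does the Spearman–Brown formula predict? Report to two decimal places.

Length factor m = 2/4 = 0.5000
α' = m·α / (1 − (1−m)·α)
   = 2/4 × 0.5663 / (1 − (1 − 2/4) × 0.5663)
   = 0.2832 / 0.7168 = 0.39

predicted reliability = 0.39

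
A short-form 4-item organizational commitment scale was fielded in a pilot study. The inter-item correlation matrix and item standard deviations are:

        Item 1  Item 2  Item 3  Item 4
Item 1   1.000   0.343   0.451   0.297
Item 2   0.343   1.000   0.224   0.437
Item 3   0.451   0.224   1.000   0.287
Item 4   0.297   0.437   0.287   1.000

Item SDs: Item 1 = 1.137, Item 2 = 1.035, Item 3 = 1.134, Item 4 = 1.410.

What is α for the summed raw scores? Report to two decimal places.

Σσ²ᵢ = 1.137² + 1.035² + 1.134² + 1.410² = 5.6380
Covariances σ_ij = r_ij · s_i · s_j:
  σ(Item 1,Item 2) = 0.343 × 1.137 × 1.035 = 0.4036
  σ(Item 1,Item 3) = 0.451 × 1.137 × 1.134 = 0.5815
  σ(Item 1,Item 4) = 0.297 × 1.137 × 1.410 = 0.4761
  σ(Item 2,Item 3) = 0.224 × 1.035 × 1.134 = 0.2629
  σ(Item 2,Item 4) = 0.437 × 1.035 × 1.410 = 0.6377
  σ(Item 3,Item 4) = 0.287 × 1.134 × 1.410 = 0.4589
σ²_T = Σσ²ᵢ + 2·Σσ_ij = 5.6380 + 2 × 2.8207 = 11.2794
α = (4/3)·(1 − 5.6380/11.2794) = 0.67

α = 0.67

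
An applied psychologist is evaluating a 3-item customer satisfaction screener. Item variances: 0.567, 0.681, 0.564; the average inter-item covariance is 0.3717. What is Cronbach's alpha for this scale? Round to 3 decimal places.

Cronbach's alpha = 0.828

ΣVar(i) = 0.567 + 0.681 + 0.564 = 1.812
Sum of the 3 distinct covariances = 3 × 0.3717 = 1.1151
Var(T) = ΣVar(i) + 2·Σcov = 1.812 + 2 × 1.1151 = 4.0422
α = (3/2)·(1 − 1.812/4.0422) = 0.828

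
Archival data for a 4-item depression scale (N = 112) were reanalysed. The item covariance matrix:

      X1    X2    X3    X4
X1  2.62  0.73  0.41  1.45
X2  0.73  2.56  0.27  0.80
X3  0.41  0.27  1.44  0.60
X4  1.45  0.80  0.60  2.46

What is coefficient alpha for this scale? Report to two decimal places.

α = 0.65

sum of item variances = 2.62 + 2.56 + 1.44 + 2.46 = 9.08
Σ_{i<j} σ_ij = 4.26
σ²_total = 9.08 + 2 × 4.26 = 17.60
α = (k/(k−1))·(1 − sum of item variances/σ²_total) = (4/3)·(1 − 9.08/17.60) = 0.65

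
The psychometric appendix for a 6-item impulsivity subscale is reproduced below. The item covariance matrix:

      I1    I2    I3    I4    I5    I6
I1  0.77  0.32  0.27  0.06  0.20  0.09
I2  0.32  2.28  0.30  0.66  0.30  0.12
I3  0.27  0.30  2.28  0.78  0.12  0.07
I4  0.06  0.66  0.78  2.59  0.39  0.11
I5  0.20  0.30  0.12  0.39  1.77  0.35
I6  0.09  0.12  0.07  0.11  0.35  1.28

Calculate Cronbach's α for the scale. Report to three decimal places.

Σσ²ᵢ = 0.77 + 2.28 + 2.28 + 2.59 + 1.77 + 1.28 = 10.97
Σ_{i<j} σ_ij = 4.14
σ²_total = 10.97 + 2 × 4.14 = 19.25
α = (k/(k−1))·(1 − Σσ²ᵢ/σ²_total) = (6/5)·(1 − 10.97/19.25) = 0.516

α = 0.516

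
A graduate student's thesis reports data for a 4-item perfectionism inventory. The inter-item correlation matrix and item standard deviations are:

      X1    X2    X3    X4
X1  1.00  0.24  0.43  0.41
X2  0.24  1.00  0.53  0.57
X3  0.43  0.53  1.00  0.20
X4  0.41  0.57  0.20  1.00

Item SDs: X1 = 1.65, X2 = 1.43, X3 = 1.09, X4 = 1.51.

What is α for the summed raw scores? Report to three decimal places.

α = 0.714

Σσ²ᵢ = 1.65² + 1.43² + 1.09² + 1.51² = 8.2356
Covariances σ_ij = r_ij · s_i · s_j:
  σ(X1,X2) = 0.24 × 1.65 × 1.43 = 0.5663
  σ(X1,X3) = 0.43 × 1.65 × 1.09 = 0.7734
  σ(X1,X4) = 0.41 × 1.65 × 1.51 = 1.0215
  σ(X2,X3) = 0.53 × 1.43 × 1.09 = 0.8261
  σ(X2,X4) = 0.57 × 1.43 × 1.51 = 1.2308
  σ(X3,X4) = 0.20 × 1.09 × 1.51 = 0.3292
σ²_T = Σσ²ᵢ + 2·Σσ_ij = 8.2356 + 2 × 4.7473 = 17.7302
α = (4/3)·(1 − 8.2356/17.7302) = 0.714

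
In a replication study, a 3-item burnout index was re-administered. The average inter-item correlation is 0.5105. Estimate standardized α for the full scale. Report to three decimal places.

Standardized α = k·r̄ / (1 + (k−1)·r̄) = 3 × 0.5105 / (1 + 2 × 0.5105)
  = 1.5315 / 2.0210 = 0.758

α = 0.758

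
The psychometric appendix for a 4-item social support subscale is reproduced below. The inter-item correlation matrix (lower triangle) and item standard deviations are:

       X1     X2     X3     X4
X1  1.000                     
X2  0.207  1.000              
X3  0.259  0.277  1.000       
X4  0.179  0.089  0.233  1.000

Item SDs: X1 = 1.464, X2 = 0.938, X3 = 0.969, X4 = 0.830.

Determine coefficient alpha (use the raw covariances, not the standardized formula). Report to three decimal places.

Σσ²ᵢ = 1.464² + 0.938² + 0.969² + 0.830² = 4.6510
Covariances σ_ij = r_ij · s_i · s_j:
  σ(X1,X2) = 0.207 × 1.464 × 0.938 = 0.2843
  σ(X1,X3) = 0.259 × 1.464 × 0.969 = 0.3674
  σ(X1,X4) = 0.179 × 1.464 × 0.830 = 0.2175
  σ(X2,X3) = 0.277 × 0.938 × 0.969 = 0.2518
  σ(X2,X4) = 0.089 × 0.938 × 0.830 = 0.0693
  σ(X3,X4) = 0.233 × 0.969 × 0.830 = 0.1874
σ²_T = Σσ²ᵢ + 2·Σσ_ij = 4.6510 + 2 × 1.3777 = 7.4064
α = (4/3)·(1 − 4.6510/7.4064) = 0.496

α = 0.496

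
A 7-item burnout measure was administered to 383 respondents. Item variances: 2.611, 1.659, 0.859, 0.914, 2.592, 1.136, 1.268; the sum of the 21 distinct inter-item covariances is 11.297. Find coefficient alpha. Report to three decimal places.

Σσ²ᵢ = 2.611 + 1.659 + 0.859 + 0.914 + 2.592 + 1.136 + 1.268 = 11.039
Sum of distinct covariances = 11.297
total variance = Σσ²ᵢ + 2·Σcov = 11.039 + 2 × 11.297 = 33.633
α = (7/6)·(1 − 11.039/33.633) = 0.784

α = 0.784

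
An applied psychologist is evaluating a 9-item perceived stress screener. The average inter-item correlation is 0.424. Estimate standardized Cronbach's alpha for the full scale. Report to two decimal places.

standardized Cronbach's alpha = 0.87

Standardized α = k·r̄ / (1 + (k−1)·r̄) = 9 × 0.424 / (1 + 8 × 0.424)
  = 3.8160 / 4.3920 = 0.87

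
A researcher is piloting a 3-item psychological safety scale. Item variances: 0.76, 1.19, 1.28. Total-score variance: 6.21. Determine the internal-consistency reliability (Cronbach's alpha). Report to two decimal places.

sum of item variances = 0.76 + 1.19 + 1.28 = 3.23
α = (k/(k−1))·(1 − sum of item variances/Var(T)) = (3/2)·(1 − 3.23/6.21) = 0.72

Cronbach's alpha = 0.72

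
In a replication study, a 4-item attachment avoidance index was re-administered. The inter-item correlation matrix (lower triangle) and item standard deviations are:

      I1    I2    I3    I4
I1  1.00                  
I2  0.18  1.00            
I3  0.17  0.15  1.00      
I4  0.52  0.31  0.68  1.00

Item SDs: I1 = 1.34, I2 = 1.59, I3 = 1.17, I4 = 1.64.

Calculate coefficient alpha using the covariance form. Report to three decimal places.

Σσ²ᵢ = 1.34² + 1.59² + 1.17² + 1.64² = 8.3822
Covariances σ_ij = r_ij · s_i · s_j:
  σ(I1,I2) = 0.18 × 1.34 × 1.59 = 0.3835
  σ(I1,I3) = 0.17 × 1.34 × 1.17 = 0.2665
  σ(I1,I4) = 0.52 × 1.34 × 1.64 = 1.1428
  σ(I2,I3) = 0.15 × 1.59 × 1.17 = 0.2790
  σ(I2,I4) = 0.31 × 1.59 × 1.64 = 0.8084
  σ(I3,I4) = 0.68 × 1.17 × 1.64 = 1.3048
σ²_T = Σσ²ᵢ + 2·Σσ_ij = 8.3822 + 2 × 4.1850 = 16.7522
α = (4/3)·(1 − 8.3822/16.7522) = 0.666

coefficient alpha = 0.666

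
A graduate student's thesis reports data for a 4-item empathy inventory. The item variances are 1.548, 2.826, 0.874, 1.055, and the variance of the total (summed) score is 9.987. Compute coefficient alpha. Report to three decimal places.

α = 0.492

sum of item variances = 1.548 + 2.826 + 0.874 + 1.055 = 6.303
α = (k/(k−1))·(1 − sum of item variances/total variance) = (4/3)·(1 − 6.303/9.987) = 0.492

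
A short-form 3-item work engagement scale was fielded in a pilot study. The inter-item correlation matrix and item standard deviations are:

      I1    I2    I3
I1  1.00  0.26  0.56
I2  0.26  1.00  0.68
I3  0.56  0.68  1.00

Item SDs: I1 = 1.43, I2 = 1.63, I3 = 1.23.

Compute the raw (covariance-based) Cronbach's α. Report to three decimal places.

Σσ²ᵢ = 1.43² + 1.63² + 1.23² = 6.2147
Covariances σ_ij = r_ij · s_i · s_j:
  σ(I1,I2) = 0.26 × 1.43 × 1.63 = 0.6060
  σ(I1,I3) = 0.56 × 1.43 × 1.23 = 0.9850
  σ(I2,I3) = 0.68 × 1.63 × 1.23 = 1.3633
σ²_T = Σσ²ᵢ + 2·Σσ_ij = 6.2147 + 2 × 2.9543 = 12.1233
α = (3/2)·(1 − 6.2147/12.1233) = 0.731

α = 0.731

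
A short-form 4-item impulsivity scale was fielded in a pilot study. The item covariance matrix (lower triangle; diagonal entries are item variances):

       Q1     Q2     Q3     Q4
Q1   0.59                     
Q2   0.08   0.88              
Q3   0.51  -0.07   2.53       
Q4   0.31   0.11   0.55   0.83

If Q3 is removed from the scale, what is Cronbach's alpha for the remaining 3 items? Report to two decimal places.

Remaining items: Q1, Q2, Q4 (k = 3).
ΣVar(i) = 0.59 + 0.88 + 0.83 = 2.30
total variance = 2.30 + 2 × 0.50 = 3.30
α (item deleted) = (3/2)·(1 − 2.30/3.30) = 0.45

Cronbach's alpha = 0.45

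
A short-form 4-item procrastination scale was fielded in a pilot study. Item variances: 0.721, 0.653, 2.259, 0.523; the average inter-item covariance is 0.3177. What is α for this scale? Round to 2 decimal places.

sum of item variances = 0.721 + 0.653 + 2.259 + 0.523 = 4.156
Sum of the 6 distinct covariances = 6 × 0.3177 = 1.9062
Var(T) = sum of item variances + 2·Σcov = 4.156 + 2 × 1.9062 = 7.9684
α = (4/3)·(1 − 4.156/7.9684) = 0.64

α = 0.64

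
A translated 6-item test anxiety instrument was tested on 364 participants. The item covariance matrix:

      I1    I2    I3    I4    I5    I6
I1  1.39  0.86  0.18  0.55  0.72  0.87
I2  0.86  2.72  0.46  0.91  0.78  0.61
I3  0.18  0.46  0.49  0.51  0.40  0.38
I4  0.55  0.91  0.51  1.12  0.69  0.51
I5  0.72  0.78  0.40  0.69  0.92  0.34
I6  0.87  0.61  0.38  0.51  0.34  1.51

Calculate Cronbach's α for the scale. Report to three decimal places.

Σσᵢ² = 1.39 + 2.72 + 0.49 + 1.12 + 0.92 + 1.51 = 8.15
Sum of off-diagonal covariances = 8.77
σ²_total = 8.15 + 2 × 8.77 = 25.69
α = (k/(k−1))·(1 − Σσᵢ²/σ²_total) = (6/5)·(1 − 8.15/25.69) = 0.819

α = 0.819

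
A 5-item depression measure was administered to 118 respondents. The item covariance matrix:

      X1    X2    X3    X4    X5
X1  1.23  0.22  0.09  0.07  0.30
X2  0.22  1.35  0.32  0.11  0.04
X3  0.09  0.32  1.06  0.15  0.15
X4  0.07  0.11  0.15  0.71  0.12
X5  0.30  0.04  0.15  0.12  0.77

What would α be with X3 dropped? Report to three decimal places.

α = 0.397

Remaining items: X1, X2, X4, X5 (k = 4).
Σσ²ᵢ = 1.23 + 1.35 + 0.71 + 0.77 = 4.06
σ²_total = 4.06 + 2 × 0.86 = 5.78
α (item deleted) = (4/3)·(1 − 4.06/5.78) = 0.397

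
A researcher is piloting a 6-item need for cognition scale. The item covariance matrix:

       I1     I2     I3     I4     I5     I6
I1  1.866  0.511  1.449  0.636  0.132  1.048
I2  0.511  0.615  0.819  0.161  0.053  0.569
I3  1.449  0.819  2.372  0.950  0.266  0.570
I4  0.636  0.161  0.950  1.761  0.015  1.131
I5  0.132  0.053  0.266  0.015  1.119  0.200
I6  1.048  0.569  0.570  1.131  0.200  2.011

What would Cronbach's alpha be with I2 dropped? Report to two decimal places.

Remaining items: I1, I3, I4, I5, I6 (k = 5).
ΣVar(i) = 1.866 + 2.372 + 1.761 + 1.119 + 2.011 = 9.129
σ²_total = 9.129 + 2 × 6.397 = 21.923
α (item deleted) = (5/4)·(1 − 9.129/21.923) = 0.73

α = 0.73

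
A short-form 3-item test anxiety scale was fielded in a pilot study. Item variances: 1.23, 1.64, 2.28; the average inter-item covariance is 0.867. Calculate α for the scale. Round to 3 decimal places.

Σσᵢ² = 1.23 + 1.64 + 2.28 = 5.15
Sum of the 3 distinct covariances = 3 × 0.867 = 2.601
σ²_total = Σσᵢ² + 2·Σcov = 5.15 + 2 × 2.601 = 10.352
α = (3/2)·(1 − 5.15/10.352) = 0.754

α = 0.754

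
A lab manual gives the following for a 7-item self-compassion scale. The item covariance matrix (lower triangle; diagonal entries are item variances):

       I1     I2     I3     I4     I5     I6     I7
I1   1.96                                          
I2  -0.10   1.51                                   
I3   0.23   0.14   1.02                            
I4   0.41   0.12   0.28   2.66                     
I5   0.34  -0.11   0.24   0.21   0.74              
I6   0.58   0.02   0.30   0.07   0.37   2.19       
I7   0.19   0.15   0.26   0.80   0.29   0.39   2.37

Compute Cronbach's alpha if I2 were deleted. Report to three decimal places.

Cronbach's alpha = 0.571

Remaining items: I1, I3, I4, I5, I6, I7 (k = 6).
Σσ²ᵢ = 1.96 + 1.02 + 2.66 + 0.74 + 2.19 + 2.37 = 10.94
total variance = 10.94 + 2 × 4.96 = 20.86
α (item deleted) = (6/5)·(1 − 10.94/20.86) = 0.571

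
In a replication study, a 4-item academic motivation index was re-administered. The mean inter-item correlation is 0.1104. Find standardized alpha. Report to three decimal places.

Standardized α = k·r̄ / (1 + (k−1)·r̄) = 4 × 0.1104 / (1 + 3 × 0.1104)
  = 0.4416 / 1.3312 = 0.332

standardized alpha = 0.332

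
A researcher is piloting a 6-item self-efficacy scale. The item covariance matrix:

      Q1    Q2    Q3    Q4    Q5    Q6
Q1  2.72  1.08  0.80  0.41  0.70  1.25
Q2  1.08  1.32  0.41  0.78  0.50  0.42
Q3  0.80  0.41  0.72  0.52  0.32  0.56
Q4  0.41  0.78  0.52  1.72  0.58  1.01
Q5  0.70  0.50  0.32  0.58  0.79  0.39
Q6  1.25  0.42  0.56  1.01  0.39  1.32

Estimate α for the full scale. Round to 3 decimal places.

α = 0.833

Σσᵢ² = 2.72 + 1.32 + 0.72 + 1.72 + 0.79 + 1.32 = 8.59
Sum of off-diagonal covariances = 9.73
σ²_T = 8.59 + 2 × 9.73 = 28.05
α = (k/(k−1))·(1 − Σσᵢ²/σ²_T) = (6/5)·(1 − 8.59/28.05) = 0.833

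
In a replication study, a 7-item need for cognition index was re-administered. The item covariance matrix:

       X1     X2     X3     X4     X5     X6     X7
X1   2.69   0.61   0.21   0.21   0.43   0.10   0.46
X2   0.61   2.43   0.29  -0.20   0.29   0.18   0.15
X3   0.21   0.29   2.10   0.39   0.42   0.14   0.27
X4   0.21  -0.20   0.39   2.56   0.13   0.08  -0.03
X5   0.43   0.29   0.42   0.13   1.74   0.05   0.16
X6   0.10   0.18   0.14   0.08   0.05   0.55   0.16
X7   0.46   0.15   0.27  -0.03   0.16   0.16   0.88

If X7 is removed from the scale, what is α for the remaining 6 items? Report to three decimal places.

α = 0.427

Remaining items: X1, X2, X3, X4, X5, X6 (k = 6).
sum of item variances = 2.69 + 2.43 + 2.10 + 2.56 + 1.74 + 0.55 = 12.07
σ²_total = 12.07 + 2 × 3.33 = 18.73
α (item deleted) = (6/5)·(1 − 12.07/18.73) = 0.427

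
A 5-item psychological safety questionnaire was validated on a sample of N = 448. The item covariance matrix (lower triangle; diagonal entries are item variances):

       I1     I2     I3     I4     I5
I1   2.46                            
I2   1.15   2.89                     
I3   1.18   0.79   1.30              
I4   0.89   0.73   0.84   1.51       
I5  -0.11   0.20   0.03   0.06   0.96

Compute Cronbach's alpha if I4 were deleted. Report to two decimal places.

Remaining items: I1, I2, I3, I5 (k = 4).
Σσᵢ² = 2.46 + 2.89 + 1.30 + 0.96 = 7.61
σ²_T = 7.61 + 2 × 3.24 = 14.09
α (item deleted) = (4/3)·(1 − 7.61/14.09) = 0.61

α = 0.61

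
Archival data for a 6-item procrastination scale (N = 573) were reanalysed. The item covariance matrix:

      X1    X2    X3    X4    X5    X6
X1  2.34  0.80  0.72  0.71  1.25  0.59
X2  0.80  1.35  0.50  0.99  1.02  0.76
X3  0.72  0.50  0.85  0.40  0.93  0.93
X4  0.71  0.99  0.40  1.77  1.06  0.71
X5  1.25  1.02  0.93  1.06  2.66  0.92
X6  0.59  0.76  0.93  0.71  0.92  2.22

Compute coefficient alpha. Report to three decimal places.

Σσᵢ² = 2.34 + 1.35 + 0.85 + 1.77 + 2.66 + 2.22 = 11.19
Sum of off-diagonal covariances = 12.29
total variance = 11.19 + 2 × 12.29 = 35.77
α = (k/(k−1))·(1 − Σσᵢ²/total variance) = (6/5)·(1 − 11.19/35.77) = 0.825

coefficient alpha = 0.825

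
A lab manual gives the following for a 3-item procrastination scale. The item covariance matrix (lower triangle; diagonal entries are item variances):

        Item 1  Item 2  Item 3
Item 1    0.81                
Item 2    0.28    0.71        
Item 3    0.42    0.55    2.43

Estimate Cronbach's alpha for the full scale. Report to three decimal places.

Σσᵢ² = 0.81 + 0.71 + 2.43 = 3.95
Sum of the distinct covariances = 1.25
Var(T) = 3.95 + 2 × 1.25 = 6.45
α = (k/(k−1))·(1 − Σσᵢ²/Var(T)) = (3/2)·(1 − 3.95/6.45) = 0.581

α = 0.581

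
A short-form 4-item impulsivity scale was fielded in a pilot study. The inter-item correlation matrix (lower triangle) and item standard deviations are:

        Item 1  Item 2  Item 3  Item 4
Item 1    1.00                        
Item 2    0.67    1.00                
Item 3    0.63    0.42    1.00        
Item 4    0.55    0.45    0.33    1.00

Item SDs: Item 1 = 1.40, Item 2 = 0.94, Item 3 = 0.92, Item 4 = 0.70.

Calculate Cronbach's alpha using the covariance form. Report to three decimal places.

α = 0.797

Σσ²ᵢ = 1.40² + 0.94² + 0.92² + 0.70² = 4.1800
Covariances σ_ij = r_ij · s_i · s_j:
  σ(Item 1,Item 2) = 0.67 × 1.40 × 0.94 = 0.8817
  σ(Item 1,Item 3) = 0.63 × 1.40 × 0.92 = 0.8114
  σ(Item 1,Item 4) = 0.55 × 1.40 × 0.70 = 0.5390
  σ(Item 2,Item 3) = 0.42 × 0.94 × 0.92 = 0.3632
  σ(Item 2,Item 4) = 0.45 × 0.94 × 0.70 = 0.2961
  σ(Item 3,Item 4) = 0.33 × 0.92 × 0.70 = 0.2125
σ²_T = Σσ²ᵢ + 2·Σσ_ij = 4.1800 + 2 × 3.1039 = 10.3878
α = (4/3)·(1 − 4.1800/10.3878) = 0.797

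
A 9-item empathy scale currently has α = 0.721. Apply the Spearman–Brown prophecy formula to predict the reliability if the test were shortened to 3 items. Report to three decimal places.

predicted reliability = 0.463

Length factor m = 3/9 = 0.3333
α' = m·α / (1 − (1−m)·α)
   = 3/9 × 0.721 / (1 − (1 − 3/9) × 0.721)
   = 0.2403 / 0.5193 = 0.463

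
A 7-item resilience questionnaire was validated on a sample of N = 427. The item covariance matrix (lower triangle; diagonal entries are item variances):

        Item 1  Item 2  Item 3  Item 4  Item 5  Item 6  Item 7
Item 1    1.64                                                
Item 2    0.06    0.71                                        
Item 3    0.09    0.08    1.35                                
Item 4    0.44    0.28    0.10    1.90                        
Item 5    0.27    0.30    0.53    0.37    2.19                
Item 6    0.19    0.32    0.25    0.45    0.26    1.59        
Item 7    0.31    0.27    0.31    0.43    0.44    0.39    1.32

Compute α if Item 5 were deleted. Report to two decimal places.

Remaining items: Item 1, Item 2, Item 3, Item 4, Item 6, Item 7 (k = 6).
ΣVar(i) = 1.64 + 0.71 + 1.35 + 1.90 + 1.59 + 1.32 = 8.51
Var(T) = 8.51 + 2 × 3.97 = 16.45
α (item deleted) = (6/5)·(1 − 8.51/16.45) = 0.58

α = 0.58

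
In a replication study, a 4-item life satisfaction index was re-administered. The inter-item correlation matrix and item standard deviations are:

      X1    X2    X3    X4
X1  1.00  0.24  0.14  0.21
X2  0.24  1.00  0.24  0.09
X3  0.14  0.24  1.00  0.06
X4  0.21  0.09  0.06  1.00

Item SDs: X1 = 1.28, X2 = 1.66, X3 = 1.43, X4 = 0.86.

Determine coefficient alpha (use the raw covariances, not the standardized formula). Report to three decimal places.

Σσ²ᵢ = 1.28² + 1.66² + 1.43² + 0.86² = 7.1785
Covariances σ_ij = r_ij · s_i · s_j:
  σ(X1,X2) = 0.24 × 1.28 × 1.66 = 0.5100
  σ(X1,X3) = 0.14 × 1.28 × 1.43 = 0.2563
  σ(X1,X4) = 0.21 × 1.28 × 0.86 = 0.2312
  σ(X2,X3) = 0.24 × 1.66 × 1.43 = 0.5697
  σ(X2,X4) = 0.09 × 1.66 × 0.86 = 0.1285
  σ(X3,X4) = 0.06 × 1.43 × 0.86 = 0.0738
σ²_T = Σσ²ᵢ + 2·Σσ_ij = 7.1785 + 2 × 1.7695 = 10.7175
α = (4/3)·(1 − 7.1785/10.7175) = 0.440

coefficient alpha = 0.440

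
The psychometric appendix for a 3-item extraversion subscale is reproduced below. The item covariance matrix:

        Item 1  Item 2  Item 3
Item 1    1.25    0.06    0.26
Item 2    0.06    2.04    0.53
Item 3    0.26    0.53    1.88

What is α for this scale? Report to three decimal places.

sum of item variances = 1.25 + 2.04 + 1.88 = 5.17
Σ_{i<j} σ_ij = 0.85
σ²_total = 5.17 + 2 × 0.85 = 6.87
α = (k/(k−1))·(1 − sum of item variances/σ²_total) = (3/2)·(1 − 5.17/6.87) = 0.371

α = 0.371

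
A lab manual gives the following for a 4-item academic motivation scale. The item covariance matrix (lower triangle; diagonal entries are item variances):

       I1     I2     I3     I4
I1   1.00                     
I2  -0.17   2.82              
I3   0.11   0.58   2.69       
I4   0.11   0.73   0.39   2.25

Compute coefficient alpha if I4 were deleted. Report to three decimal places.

Remaining items: I1, I2, I3 (k = 3).
Σσ²ᵢ = 1.00 + 2.82 + 2.69 = 6.51
σ²_total = 6.51 + 2 × 0.52 = 7.55
α (item deleted) = (3/2)·(1 − 6.51/7.55) = 0.207

α = 0.207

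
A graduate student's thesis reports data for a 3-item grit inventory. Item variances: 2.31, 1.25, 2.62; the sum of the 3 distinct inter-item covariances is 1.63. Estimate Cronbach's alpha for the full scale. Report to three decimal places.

Σσ²ᵢ = 2.31 + 1.25 + 2.62 = 6.18
Sum of distinct covariances = 1.63
total variance = Σσ²ᵢ + 2·Σcov = 6.18 + 2 × 1.63 = 9.44
α = (3/2)·(1 − 6.18/9.44) = 0.518

α = 0.518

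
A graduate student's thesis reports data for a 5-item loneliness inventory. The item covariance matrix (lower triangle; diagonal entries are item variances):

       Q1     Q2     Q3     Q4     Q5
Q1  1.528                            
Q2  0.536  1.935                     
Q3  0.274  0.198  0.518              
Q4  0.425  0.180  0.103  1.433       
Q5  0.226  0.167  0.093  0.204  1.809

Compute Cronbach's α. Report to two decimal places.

Cronbach's α = 0.50

Σσᵢ² = 1.528 + 1.935 + 0.518 + 1.433 + 1.809 = 7.223
Σ_{i<j} σ_ij = 2.406
σ²_T = 7.223 + 2 × 2.406 = 12.035
α = (k/(k−1))·(1 − Σσᵢ²/σ²_T) = (5/4)·(1 − 7.223/12.035) = 0.50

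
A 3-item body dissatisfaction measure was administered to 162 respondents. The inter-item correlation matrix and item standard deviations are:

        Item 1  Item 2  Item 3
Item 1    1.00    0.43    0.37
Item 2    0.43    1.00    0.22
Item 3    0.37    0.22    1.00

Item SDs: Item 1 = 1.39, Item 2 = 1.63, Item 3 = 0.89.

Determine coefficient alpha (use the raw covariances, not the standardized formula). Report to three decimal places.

α = 0.591

Σσ²ᵢ = 1.39² + 1.63² + 0.89² = 5.3811
Covariances σ_ij = r_ij · s_i · s_j:
  σ(Item 1,Item 2) = 0.43 × 1.39 × 1.63 = 0.9743
  σ(Item 1,Item 3) = 0.37 × 1.39 × 0.89 = 0.4577
  σ(Item 2,Item 3) = 0.22 × 1.63 × 0.89 = 0.3192
σ²_T = Σσ²ᵢ + 2·Σσ_ij = 5.3811 + 2 × 1.7512 = 8.8835
α = (3/2)·(1 − 5.3811/8.8835) = 0.591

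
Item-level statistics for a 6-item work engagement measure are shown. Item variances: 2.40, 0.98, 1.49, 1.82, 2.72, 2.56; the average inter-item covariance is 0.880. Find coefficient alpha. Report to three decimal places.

Σσᵢ² = 2.40 + 0.98 + 1.49 + 1.82 + 2.72 + 2.56 = 11.97
Sum of the 15 distinct covariances = 15 × 0.880 = 13.200
Var(T) = Σσᵢ² + 2·Σcov = 11.97 + 2 × 13.200 = 38.370
α = (6/5)·(1 − 11.97/38.370) = 0.826

α = 0.826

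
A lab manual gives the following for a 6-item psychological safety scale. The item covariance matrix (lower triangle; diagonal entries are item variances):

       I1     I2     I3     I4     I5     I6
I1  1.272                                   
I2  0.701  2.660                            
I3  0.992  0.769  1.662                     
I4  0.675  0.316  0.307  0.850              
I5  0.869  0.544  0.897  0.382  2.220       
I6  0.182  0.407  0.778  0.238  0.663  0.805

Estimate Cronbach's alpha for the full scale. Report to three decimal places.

α = 0.778

sum of item variances = 1.272 + 2.660 + 1.662 + 0.850 + 2.220 + 0.805 = 9.469
Sum of the distinct covariances = 8.720
Var(T) = 9.469 + 2 × 8.720 = 26.909
α = (k/(k−1))·(1 − sum of item variances/Var(T)) = (6/5)·(1 − 9.469/26.909) = 0.778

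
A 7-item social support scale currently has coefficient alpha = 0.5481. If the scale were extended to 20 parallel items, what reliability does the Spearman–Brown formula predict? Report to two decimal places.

predicted reliability = 0.78

Length factor m = 20/7 = 2.8571
α' = m·α / (1 + (m−1)·α)
   = 20/7 × 0.5481 / (1 + (20/7 − 1) × 0.5481)
   = 1.5660 / 2.0179 = 0.78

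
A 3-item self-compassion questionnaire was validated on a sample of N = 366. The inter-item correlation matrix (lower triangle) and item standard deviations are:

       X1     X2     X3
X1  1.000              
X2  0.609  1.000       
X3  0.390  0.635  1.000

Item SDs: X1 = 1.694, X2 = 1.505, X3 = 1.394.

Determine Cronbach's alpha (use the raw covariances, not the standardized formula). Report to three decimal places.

Σσ²ᵢ = 1.694² + 1.505² + 1.394² = 7.0779
Covariances σ_ij = r_ij · s_i · s_j:
  σ(X1,X2) = 0.609 × 1.694 × 1.505 = 1.5526
  σ(X1,X3) = 0.390 × 1.694 × 1.394 = 0.9210
  σ(X2,X3) = 0.635 × 1.505 × 1.394 = 1.3322
σ²_T = Σσ²ᵢ + 2·Σσ_ij = 7.0779 + 2 × 3.8058 = 14.6895
α = (3/2)·(1 − 7.0779/14.6895) = 0.777

Cronbach's alpha = 0.777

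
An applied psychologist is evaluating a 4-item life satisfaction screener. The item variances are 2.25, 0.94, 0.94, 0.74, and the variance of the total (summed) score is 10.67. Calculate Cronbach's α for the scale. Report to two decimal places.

α = 0.72

ΣVar(i) = 2.25 + 0.94 + 0.94 + 0.74 = 4.87
α = (k/(k−1))·(1 − ΣVar(i)/σ²_T) = (4/3)·(1 − 4.87/10.67) = 0.72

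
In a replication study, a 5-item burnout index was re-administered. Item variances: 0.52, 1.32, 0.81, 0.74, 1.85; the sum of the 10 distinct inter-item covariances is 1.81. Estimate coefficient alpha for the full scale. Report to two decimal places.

sum of item variances = 0.52 + 1.32 + 0.81 + 0.74 + 1.85 = 5.24
Sum of distinct covariances = 1.81
σ²_total = sum of item variances + 2·Σcov = 5.24 + 2 × 1.81 = 8.86
α = (5/4)·(1 − 5.24/8.86) = 0.51

α = 0.51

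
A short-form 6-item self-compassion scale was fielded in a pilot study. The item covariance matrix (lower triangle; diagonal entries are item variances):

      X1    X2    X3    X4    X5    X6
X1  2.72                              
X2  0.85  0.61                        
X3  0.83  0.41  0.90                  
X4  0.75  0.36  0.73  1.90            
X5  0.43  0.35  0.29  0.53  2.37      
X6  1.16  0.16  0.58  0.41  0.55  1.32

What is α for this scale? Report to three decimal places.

α = 0.757

Σσ²ᵢ = 2.72 + 0.61 + 0.90 + 1.90 + 2.37 + 1.32 = 9.82
Σ_{i<j} σ_ij = 8.39
Var(T) = 9.82 + 2 × 8.39 = 26.60
α = (k/(k−1))·(1 − Σσ²ᵢ/Var(T)) = (6/5)·(1 − 9.82/26.60) = 0.757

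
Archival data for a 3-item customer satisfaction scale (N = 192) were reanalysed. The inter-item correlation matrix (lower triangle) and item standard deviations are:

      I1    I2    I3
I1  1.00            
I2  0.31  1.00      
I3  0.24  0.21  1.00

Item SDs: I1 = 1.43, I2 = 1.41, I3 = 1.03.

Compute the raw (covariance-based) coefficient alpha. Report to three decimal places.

Σσ²ᵢ = 1.43² + 1.41² + 1.03² = 5.0939
Covariances σ_ij = r_ij · s_i · s_j:
  σ(I1,I2) = 0.31 × 1.43 × 1.41 = 0.6251
  σ(I1,I3) = 0.24 × 1.43 × 1.03 = 0.3535
  σ(I2,I3) = 0.21 × 1.41 × 1.03 = 0.3050
σ²_T = Σσ²ᵢ + 2·Σσ_ij = 5.0939 + 2 × 1.2836 = 7.6611
α = (3/2)·(1 − 5.0939/7.6611) = 0.503

α = 0.503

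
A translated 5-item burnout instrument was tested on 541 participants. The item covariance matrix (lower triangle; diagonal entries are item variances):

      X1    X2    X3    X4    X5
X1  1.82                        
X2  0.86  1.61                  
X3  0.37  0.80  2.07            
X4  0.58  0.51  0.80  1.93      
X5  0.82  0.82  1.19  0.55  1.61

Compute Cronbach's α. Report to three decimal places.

ΣVar(i) = 1.82 + 1.61 + 2.07 + 1.93 + 1.61 = 9.04
Σ_{i<j} σ_ij = 7.30
σ²_total = 9.04 + 2 × 7.30 = 23.64
α = (k/(k−1))·(1 − ΣVar(i)/σ²_total) = (5/4)·(1 − 9.04/23.64) = 0.772

α = 0.772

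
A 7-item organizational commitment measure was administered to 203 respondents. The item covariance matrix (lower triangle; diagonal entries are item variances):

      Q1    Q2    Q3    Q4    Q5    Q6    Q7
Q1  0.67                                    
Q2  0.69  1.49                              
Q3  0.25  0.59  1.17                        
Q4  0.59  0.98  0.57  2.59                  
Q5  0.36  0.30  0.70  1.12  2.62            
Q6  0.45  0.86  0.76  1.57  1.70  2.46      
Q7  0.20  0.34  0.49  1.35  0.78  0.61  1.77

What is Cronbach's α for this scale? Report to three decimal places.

Cronbach's α = 0.823

sum of item variances = 0.67 + 1.49 + 1.17 + 2.59 + 2.62 + 2.46 + 1.77 = 12.77
Sum of the distinct covariances = 15.26
total variance = 12.77 + 2 × 15.26 = 43.29
α = (k/(k−1))·(1 − sum of item variances/total variance) = (7/6)·(1 − 12.77/43.29) = 0.823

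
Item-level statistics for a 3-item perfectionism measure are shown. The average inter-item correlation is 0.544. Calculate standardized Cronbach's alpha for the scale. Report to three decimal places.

Standardized α = k·r̄ / (1 + (k−1)·r̄) = 3 × 0.544 / (1 + 2 × 0.544)
  = 1.6320 / 2.0880 = 0.782

α = 0.782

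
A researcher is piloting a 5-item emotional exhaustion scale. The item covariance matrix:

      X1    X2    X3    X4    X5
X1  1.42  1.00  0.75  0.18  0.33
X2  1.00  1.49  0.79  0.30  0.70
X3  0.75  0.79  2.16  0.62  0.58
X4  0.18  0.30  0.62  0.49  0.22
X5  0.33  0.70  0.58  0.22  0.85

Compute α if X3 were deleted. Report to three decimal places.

Remaining items: X1, X2, X4, X5 (k = 4).
sum of item variances = 1.42 + 1.49 + 0.49 + 0.85 = 4.25
σ²_T = 4.25 + 2 × 2.73 = 9.71
α (item deleted) = (4/3)·(1 − 4.25/9.71) = 0.750

α = 0.750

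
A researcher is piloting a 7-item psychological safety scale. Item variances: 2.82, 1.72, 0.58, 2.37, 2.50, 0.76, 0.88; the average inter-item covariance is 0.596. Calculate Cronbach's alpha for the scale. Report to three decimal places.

ΣVar(i) = 2.82 + 1.72 + 0.58 + 2.37 + 2.50 + 0.76 + 0.88 = 11.63
Sum of the 21 distinct covariances = 21 × 0.596 = 12.516
Var(T) = ΣVar(i) + 2·Σcov = 11.63 + 2 × 12.516 = 36.662
α = (7/6)·(1 − 11.63/36.662) = 0.797

α = 0.797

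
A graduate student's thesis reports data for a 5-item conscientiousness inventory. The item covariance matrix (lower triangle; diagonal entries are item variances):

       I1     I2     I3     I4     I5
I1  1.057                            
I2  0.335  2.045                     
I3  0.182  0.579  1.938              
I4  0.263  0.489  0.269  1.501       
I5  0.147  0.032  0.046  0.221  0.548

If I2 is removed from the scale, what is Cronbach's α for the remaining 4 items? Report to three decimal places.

α = 0.412

Remaining items: I1, I3, I4, I5 (k = 4).
ΣVar(i) = 1.057 + 1.938 + 1.501 + 0.548 = 5.044
Var(T) = 5.044 + 2 × 1.128 = 7.300
α (item deleted) = (4/3)·(1 − 5.044/7.300) = 0.412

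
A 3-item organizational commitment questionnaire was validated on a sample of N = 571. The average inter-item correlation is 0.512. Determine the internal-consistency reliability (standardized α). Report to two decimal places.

Standardized α = k·r̄ / (1 + (k−1)·r̄) = 3 × 0.512 / (1 + 2 × 0.512)
  = 1.5360 / 2.0240 = 0.76

standardized α = 0.76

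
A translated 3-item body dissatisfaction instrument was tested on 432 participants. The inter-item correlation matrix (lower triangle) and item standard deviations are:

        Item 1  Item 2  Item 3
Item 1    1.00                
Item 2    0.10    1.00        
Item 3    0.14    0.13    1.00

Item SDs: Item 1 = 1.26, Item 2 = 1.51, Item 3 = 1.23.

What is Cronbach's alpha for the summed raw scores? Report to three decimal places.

Σσ²ᵢ = 1.26² + 1.51² + 1.23² = 5.3806
Covariances σ_ij = r_ij · s_i · s_j:
  σ(Item 1,Item 2) = 0.10 × 1.26 × 1.51 = 0.1903
  σ(Item 1,Item 3) = 0.14 × 1.26 × 1.23 = 0.2170
  σ(Item 2,Item 3) = 0.13 × 1.51 × 1.23 = 0.2414
σ²_T = Σσ²ᵢ + 2·Σσ_ij = 5.3806 + 2 × 0.6487 = 6.6780
α = (3/2)·(1 − 5.3806/6.6780) = 0.291

Cronbach's alpha = 0.291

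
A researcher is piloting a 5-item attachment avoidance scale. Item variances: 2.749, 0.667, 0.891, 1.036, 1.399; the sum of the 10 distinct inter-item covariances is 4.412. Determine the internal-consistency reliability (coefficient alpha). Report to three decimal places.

Σσᵢ² = 2.749 + 0.667 + 0.891 + 1.036 + 1.399 = 6.742
Sum of distinct covariances = 4.412
total variance = Σσᵢ² + 2·Σcov = 6.742 + 2 × 4.412 = 15.566
α = (5/4)·(1 − 6.742/15.566) = 0.709

coefficient alpha = 0.709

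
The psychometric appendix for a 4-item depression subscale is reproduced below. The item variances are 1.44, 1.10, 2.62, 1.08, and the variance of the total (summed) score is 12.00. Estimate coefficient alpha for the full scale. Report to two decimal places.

ΣVar(i) = 1.44 + 1.10 + 2.62 + 1.08 = 6.24
α = (k/(k−1))·(1 − ΣVar(i)/total variance) = (4/3)·(1 − 6.24/12.00) = 0.64

α = 0.64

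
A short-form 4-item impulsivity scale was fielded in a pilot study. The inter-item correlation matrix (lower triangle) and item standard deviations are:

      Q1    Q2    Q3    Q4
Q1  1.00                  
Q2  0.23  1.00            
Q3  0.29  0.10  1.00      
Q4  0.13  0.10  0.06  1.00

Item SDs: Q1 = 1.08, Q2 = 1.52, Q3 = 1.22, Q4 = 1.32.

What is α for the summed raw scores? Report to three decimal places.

α = 0.398

Σσ²ᵢ = 1.08² + 1.52² + 1.22² + 1.32² = 6.7076
Covariances σ_ij = r_ij · s_i · s_j:
  σ(Q1,Q2) = 0.23 × 1.08 × 1.52 = 0.3776
  σ(Q1,Q3) = 0.29 × 1.08 × 1.22 = 0.3821
  σ(Q1,Q4) = 0.13 × 1.08 × 1.32 = 0.1853
  σ(Q2,Q3) = 0.10 × 1.52 × 1.22 = 0.1854
  σ(Q2,Q4) = 0.10 × 1.52 × 1.32 = 0.2006
  σ(Q3,Q4) = 0.06 × 1.22 × 1.32 = 0.0966
σ²_T = Σσ²ᵢ + 2·Σσ_ij = 6.7076 + 2 × 1.4276 = 9.5628
α = (4/3)·(1 − 6.7076/9.5628) = 0.398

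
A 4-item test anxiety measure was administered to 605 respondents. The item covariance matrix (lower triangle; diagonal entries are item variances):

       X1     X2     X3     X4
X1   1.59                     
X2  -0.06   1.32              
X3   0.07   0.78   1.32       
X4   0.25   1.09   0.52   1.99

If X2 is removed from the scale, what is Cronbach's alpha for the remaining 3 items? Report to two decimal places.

Remaining items: X1, X3, X4 (k = 3).
ΣVar(i) = 1.59 + 1.32 + 1.99 = 4.90
Var(T) = 4.90 + 2 × 0.84 = 6.58
α (item deleted) = (3/2)·(1 − 4.90/6.58) = 0.38

α = 0.38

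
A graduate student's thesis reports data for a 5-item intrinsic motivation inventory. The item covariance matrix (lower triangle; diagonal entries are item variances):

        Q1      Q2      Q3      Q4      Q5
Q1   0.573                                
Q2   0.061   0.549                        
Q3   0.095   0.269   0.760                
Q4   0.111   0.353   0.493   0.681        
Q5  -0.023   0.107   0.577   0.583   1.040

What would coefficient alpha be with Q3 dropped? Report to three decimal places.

coefficient alpha = 0.608

Remaining items: Q1, Q2, Q4, Q5 (k = 4).
ΣVar(i) = 0.573 + 0.549 + 0.681 + 1.040 = 2.843
total variance = 2.843 + 2 × 1.192 = 5.227
α (item deleted) = (4/3)·(1 − 2.843/5.227) = 0.608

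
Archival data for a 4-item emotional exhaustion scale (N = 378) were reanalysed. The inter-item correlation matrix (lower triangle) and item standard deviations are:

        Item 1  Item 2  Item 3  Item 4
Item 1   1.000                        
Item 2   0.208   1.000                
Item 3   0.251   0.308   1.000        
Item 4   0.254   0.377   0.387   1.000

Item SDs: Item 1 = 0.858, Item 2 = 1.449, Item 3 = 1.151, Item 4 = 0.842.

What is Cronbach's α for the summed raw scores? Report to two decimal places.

α = 0.61

Σσ²ᵢ = 0.858² + 1.449² + 1.151² + 0.842² = 4.8695
Covariances σ_ij = r_ij · s_i · s_j:
  σ(Item 1,Item 2) = 0.208 × 0.858 × 1.449 = 0.2586
  σ(Item 1,Item 3) = 0.251 × 0.858 × 1.151 = 0.2479
  σ(Item 1,Item 4) = 0.254 × 0.858 × 0.842 = 0.1835
  σ(Item 2,Item 3) = 0.308 × 1.449 × 1.151 = 0.5137
  σ(Item 2,Item 4) = 0.377 × 1.449 × 0.842 = 0.4600
  σ(Item 3,Item 4) = 0.387 × 1.151 × 0.842 = 0.3751
σ²_T = Σσ²ᵢ + 2·Σσ_ij = 4.8695 + 2 × 2.0388 = 8.9471
α = (4/3)·(1 − 4.8695/8.9471) = 0.61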